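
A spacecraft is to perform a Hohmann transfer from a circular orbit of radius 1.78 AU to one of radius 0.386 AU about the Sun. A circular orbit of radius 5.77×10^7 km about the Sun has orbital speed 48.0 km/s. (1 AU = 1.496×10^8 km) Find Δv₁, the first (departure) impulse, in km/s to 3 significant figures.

From the circular-orbit relation v² = μ/r at r = 5.77×10^7 km: μ = v²r = (48.0)² × 5.77×10^7 = 1.32941×10^11 km³/s².
In km: r₁ = 1.78 × 1.496×10^8 = 2.66288×10^8 km; r₂ = 0.386 × 1.496×10^8 = 5.77456×10^7 km.
The Hohmann ellipse has a_t = (r₁ + r₂)/2 = 1.620168×10^8 km.
On the circular orbit at r = 2.66288×10^8 km, v_c = √(μ/r) = 22.3436 km/s.
Vis-viva on the transfer ellipse at r = 2.66288×10^8 km gives v_t = √[μ(2/r − 1/a_t)] = 13.3393 km/s.
Δv₁ = |v_t − v_c| = |13.3393 − 22.3436| = 9.004 km/s.

Δv₁ = 9.00 km/s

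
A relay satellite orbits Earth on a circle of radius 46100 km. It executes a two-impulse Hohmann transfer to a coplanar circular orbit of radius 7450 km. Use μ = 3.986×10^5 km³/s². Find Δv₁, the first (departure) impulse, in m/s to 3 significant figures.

Δv₁ = 1390 m/s

Transfer-ellipse semi-major axis a_t = (r₁ + r₂)/2 = (46100 + 7450)/2 = 26775 km.
On the circular orbit at r = 46100 km, v_c = √(μ/r) = 2.940 km/s.
Vis-viva on the transfer ellipse at r = 46100 km gives v_t = √[μ(2/r − 1/a_t)] = 1.551 km/s.
Δv₁ = |v_t − v_c| = |1.551 − 2.940| = 1.389 km/s.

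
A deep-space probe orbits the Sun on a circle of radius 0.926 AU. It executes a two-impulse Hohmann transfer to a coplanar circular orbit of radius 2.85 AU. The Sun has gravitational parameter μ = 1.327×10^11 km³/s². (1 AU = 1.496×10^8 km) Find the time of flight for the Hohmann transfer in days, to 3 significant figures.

In km: r₁ = 0.926 × 1.496×10^8 = 1.385296×10^8 km; r₂ = 2.85 × 1.496×10^8 = 4.2636×10^8 km.
Transfer-ellipse semi-major axis a_t = (r₁ + r₂)/2 = (1.385296×10^8 + 4.2636×10^8)/2 = 2.824448×10^8 km.
Half the transfer-orbit period gives t = π√(a_t³/μ) = 4.094×10^7 s.
Converting: 4.094×10^7 s ÷ 86400 s/day = 474 days.

t = 474 days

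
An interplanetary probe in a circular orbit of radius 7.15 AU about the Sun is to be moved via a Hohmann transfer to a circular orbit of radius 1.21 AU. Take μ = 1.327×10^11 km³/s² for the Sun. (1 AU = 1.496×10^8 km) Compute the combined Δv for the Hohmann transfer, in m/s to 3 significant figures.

Δv = 13500 m/s

In km: r₁ = 7.15 × 1.496×10^8 = 1.06964×10^9 km; r₂ = 1.21 × 1.496×10^8 = 1.81016×10^8 km.
The Hohmann ellipse has a_t = (r₁ + r₂)/2 = 6.25328×10^8 km.
Circular speed at r₁: v₁ = √(μ/r₁) = √(1.327×10^11/1.06964×10^9) = 11.1382 km/s.
On the transfer ellipse at r₁, vis-viva equation gives v_a = √[μ(2/r₁ − 1/a_t)] = 5.99268 km/s.
First burn Δv₁ = |v_a − v₁| = 5.146 km/s.
Circular speed at r₂: v₂ = √(μ/r₂) = 27.0755 km/s.
Transfer-orbit speed at r₂: v_p = √[μ(2/r₂ − 1/a_t)] = 35.4113 km/s.
Second burn Δv₂ = |v₂ − v_p| = 8.336 km/s.
Total Δv = Δv₁ + Δv₂ = 13.48 km/s.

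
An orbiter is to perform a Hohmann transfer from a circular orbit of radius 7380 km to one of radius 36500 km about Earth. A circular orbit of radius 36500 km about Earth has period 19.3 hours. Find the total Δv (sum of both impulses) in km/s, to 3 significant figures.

Δv = 3.51 km/s

From Kepler's third law T² = 4π²r³/μ at r = 36500 km, T = 19.3 hours = 19.3 × 3600 s = 69480 s: μ = 4π²r³/T² = 3.97666×10^5 km³/s².
Semi-major axis of the transfer orbit: a_t = (7380 + 36500)/2 = 21940 km.
At r₁ the circular-orbit speed is v₁ = √(μ/r₁) = 7.3406 km/s.
Transfer-orbit speed at r₁ (v² = μ(2/r − 1/a)): v_p = √[μ(2/r₁ − 1/a_t)] = 9.4680 km/s.
First burn Δv₁ = |v_p − v₁| = 2.1274 km/s.
Circular speed at r₂: v₂ = √(μ/r₂) = 3.3008 km/s.
Transfer-orbit speed at r₂: v_a = √[μ(2/r₂ − 1/a_t)] = 1.9144 km/s.
Second burn Δv₂ = |v₂ − v_a| = 1.3864 km/s.
Total Δv = Δv₁ + Δv₂ = 3.514 km/s.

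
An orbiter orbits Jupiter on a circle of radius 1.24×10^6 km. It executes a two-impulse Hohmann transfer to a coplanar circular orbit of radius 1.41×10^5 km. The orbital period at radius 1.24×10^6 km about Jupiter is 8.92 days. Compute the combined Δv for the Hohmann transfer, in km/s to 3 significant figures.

Δv = 15.7 km/s

From Kepler's third law T² = 4π²r³/μ at r = 1.24×10^6 km, T = 8.92 days = 8.92 × 86400 s = 7.70688×10^5 s: μ = 4π²r³/T² = 1.26727×10^8 km³/s².
Transfer-ellipse semi-major axis a_t = (r₁ + r₂)/2 = (1.240×10^6 + 1.410×10^5)/2 = 6.905×10^5 km.
At r₁ the circular-orbit speed is v₁ = √(μ/r₁) = 10.109 km/s.
On the transfer ellipse at r₁, vis-viva gives v_a = √[μ(2/r₁ − 1/a_t)] = 4.5683 km/s.
First burn Δv₁ = |v_a − v₁| = 5.541 km/s.
At r₂, v₂ = √(μ/r₂) = 29.979 km/s.
Transfer-orbit speed at r₂: v_p = √[μ(2/r₂ − 1/a_t)] = 40.175 km/s.
Second burn Δv₂ = |v₂ − v_p| = 10.20 km/s.
Δv = Δv₁ + Δv₂ = 5.541 + 10.20 = 15.74 km/s.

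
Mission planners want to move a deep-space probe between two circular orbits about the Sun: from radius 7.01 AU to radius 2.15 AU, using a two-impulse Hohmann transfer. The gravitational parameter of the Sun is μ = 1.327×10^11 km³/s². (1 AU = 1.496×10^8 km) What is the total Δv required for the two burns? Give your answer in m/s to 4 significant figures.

In km: r₁ = 7.01 × 1.496×10^8 = 1.048696×10^9 km; r₂ = 2.15 × 1.496×10^8 = 3.2164×10^8 km.
Transfer-ellipse semi-major axis a_t = (r₁ + r₂)/2 = (1.048696×10^9 + 3.2164×10^8)/2 = 6.85168×10^8 km.
At r₁ the circular-orbit speed is v₁ = √(μ/r₁) = 11.249 km/s.
On the transfer ellipse at r₁, vis-viva equation gives v_a = √[μ(2/r₁ − 1/a_t)] = 7.7072 km/s.
First burn Δv₁ = |v_a − v₁| = 3.542 km/s.
At r₂, v₂ = √(μ/r₂) = 20.312 km/s.
Transfer-orbit speed at r₂: v_p = √[μ(2/r₂ − 1/a_t)] = 25.129 km/s.
Second burn Δv₂ = |v₂ − v_p| = 4.817 km/s.
Δv = Δv₁ + Δv₂ = 3.542 + 4.817 = 8.359 km/s.

Δv = 8359 m/s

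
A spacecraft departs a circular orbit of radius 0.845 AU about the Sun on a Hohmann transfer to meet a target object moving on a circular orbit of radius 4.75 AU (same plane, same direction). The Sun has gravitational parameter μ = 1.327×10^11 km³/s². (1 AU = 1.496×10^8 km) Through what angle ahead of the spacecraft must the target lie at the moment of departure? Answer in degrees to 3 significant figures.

In km: r₁ = 0.845 × 1.496×10^8 = 1.26412×10^8 km; r₂ = 4.75 × 1.496×10^8 = 7.106×10^8 km.
Semi-major axis of the transfer orbit: a_t = (1.26412×10^8 + 7.106×10^8)/2 = 4.18506×10^8 km.
The half-period of the transfer ellipse is t = π√(a_t³/μ) = 7.384×10^7 s.
The target's mean motion on its circular orbit is ω₂ = √(μ/r₂³) = 1.923×10^-8 rad/s.
Angle swept by the target during transfer: ω₂·t = 1.420 rad = 81.36°.
The spacecraft traverses 180° on the transfer ellipse, so the target must lead by 180° − 81.36° = 98.6°.

φ = 98.6°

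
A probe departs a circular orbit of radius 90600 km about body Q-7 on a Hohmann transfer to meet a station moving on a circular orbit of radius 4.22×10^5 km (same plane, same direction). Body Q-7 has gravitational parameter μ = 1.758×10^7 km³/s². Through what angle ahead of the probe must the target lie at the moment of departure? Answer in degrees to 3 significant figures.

Transfer-ellipse semi-major axis a_t = (r₁ + r₂)/2 = (90600 + 4.220×10^5)/2 = 2.563×10^5 km.
Transfer time t = π√(a_t³/μ) = 97222 s.
The target's mean motion on its circular orbit is ω₂ = √(μ/r₂³) = 1.5295×10^-5 rad/s.
Angle swept by the target during transfer: ω₂·t = 1.487 rad = 85.20°.
Arrival is 180° from departure on the ellipse, so φ = 180° − 85.20° = 94.8°.

φ = 94.8°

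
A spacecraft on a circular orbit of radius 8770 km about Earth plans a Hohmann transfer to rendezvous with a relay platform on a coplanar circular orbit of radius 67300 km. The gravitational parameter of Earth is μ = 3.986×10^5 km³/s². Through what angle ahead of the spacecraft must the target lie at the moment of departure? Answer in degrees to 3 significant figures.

φ = 104°

The Hohmann ellipse has a_t = (r₁ + r₂)/2 = 38035 km.
The half-period of the transfer ellipse is t = π√(a_t³/μ) = 36911.0 s.
Target angular speed ω₂ = √(μ/r₂³) = 3.61615×10^-5 rad/s.
Angle swept by the target during transfer: ω₂·t = 1.3348 rad = 76.48°.
The spacecraft traverses 180° on the transfer ellipse, so the target must lead by 180° − 76.48° = 104°.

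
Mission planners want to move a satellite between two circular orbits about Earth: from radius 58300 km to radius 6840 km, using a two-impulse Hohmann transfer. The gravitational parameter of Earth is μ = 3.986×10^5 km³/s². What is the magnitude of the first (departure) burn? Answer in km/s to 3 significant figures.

Δv₁ = 1.42 km/s

Transfer-ellipse semi-major axis a_t = (r₁ + r₂)/2 = (58300 + 6840)/2 = 32570 km.
On the circular orbit at r = 58300 km, v_c = √(μ/r) = 2.615 km/s.
Vis-viva on the transfer ellipse at r = 58300 km gives v_t = √[μ(2/r − 1/a_t)] = 1.198 km/s.
Δv₁ = |v_t − v_c| = |1.198 − 2.615| = 1.417 km/s.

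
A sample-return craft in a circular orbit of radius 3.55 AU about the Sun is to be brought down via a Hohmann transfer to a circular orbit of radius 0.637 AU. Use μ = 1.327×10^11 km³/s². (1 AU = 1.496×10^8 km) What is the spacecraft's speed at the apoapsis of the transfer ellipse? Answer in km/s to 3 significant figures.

In km: r₁ = 3.55 × 1.496×10^8 = 5.3108×10^8 km; r₂ = 0.637 × 1.496×10^8 = 9.52952×10^7 km.
Transfer-ellipse semi-major axis a_t = (r₁ + r₂)/2 = (5.3108×10^8 + 9.52952×10^7)/2 = 3.131876×10^8 km.
At apoapsis, r = 5.3108×10^8 km.
Applying v² = μ(2/r − 1/a_t): v = 8.719 km/s.

v = 8.72 km/s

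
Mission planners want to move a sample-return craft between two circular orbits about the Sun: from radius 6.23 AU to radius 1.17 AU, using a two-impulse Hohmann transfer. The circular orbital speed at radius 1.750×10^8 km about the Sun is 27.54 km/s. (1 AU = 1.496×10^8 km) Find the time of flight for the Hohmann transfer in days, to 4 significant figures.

From the circular-orbit relation v² = μ/r at r = 1.750×10^8 km: μ = v²r = (27.54)² × 1.750×10^8 = 1.32729×10^11 km³/s².
In km: r₁ = 6.23 × 1.496×10^8 = 9.32008×10^8 km; r₂ = 1.17 × 1.496×10^8 = 1.75032×10^8 km.
The Hohmann ellipse has a_t = (r₁ + r₂)/2 = 5.5352×10^8 km.
Transfer time t = π√(a_t³/μ) = π√((5.5352×10^8)³ / 1.32729×10^11) = 1.123×10^8 s.
Converting: 1.123×10^8 s ÷ 86400 s/day = 1300 days.

t = 1300 days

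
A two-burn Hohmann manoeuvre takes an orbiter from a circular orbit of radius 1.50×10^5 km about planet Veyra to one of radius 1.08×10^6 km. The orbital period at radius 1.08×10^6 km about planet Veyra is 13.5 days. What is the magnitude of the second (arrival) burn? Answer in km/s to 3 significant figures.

Δv₂ = 2.94 km/s

From Kepler's third law T² = 4π²r³/μ at r = 1.08×10^6 km, T = 13.5 days = 13.5 × 86400 s = 1.1664×10^6 s: μ = 4π²r³/T² = 3.65541×10^7 km³/s².
Semi-major axis of the transfer orbit: a_t = (1.500×10^5 + 1.080×10^6)/2 = 6.150×10^5 km.
Circular speed at r = 1.080×10^6 km: v_c = √(μ/r) = 5.818 km/s.
Vis-viva on the transfer ellipse at r = 1.080×10^6 km gives v_t = √[μ(2/r − 1/a_t)] = 2.873 km/s.
Δv₂ = |v_t − v_c| = |2.873 − 5.818| = 2.945 km/s.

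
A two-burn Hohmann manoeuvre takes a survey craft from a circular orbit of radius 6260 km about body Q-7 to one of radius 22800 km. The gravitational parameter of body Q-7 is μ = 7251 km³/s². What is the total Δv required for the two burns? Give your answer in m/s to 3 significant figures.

The Hohmann ellipse has a_t = (r₁ + r₂)/2 = 14530 km.
At r₁ the circular-orbit speed is v₁ = √(μ/r₁) = 1.07625 km/s.
Transfer-orbit speed at r₁ (vis-viva): v_p = √[μ(2/r₁ − 1/a_t)] = 1.34818 km/s.
First burn Δv₁ = |v_p − v₁| = 0.2719 km/s.
At r₂, v₂ = √(μ/r₂) = 0.56394 km/s.
Transfer-orbit speed at r₂: v_a = √[μ(2/r₂ − 1/a_t)] = 0.37016 km/s.
Second burn Δv₂ = |v₂ − v_a| = 0.1938 km/s.
Total Δv = Δv₁ + Δv₂ = 0.4657 km/s.

Δv = 466 m/s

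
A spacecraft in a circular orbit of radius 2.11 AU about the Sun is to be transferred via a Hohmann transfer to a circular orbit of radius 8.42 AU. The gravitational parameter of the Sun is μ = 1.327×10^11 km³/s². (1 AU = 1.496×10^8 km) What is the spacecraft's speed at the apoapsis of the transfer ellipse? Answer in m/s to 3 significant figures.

v = 6500 m/s

In km: r₁ = 2.11 × 1.496×10^8 = 3.15656×10^8 km; r₂ = 8.42 × 1.496×10^8 = 1.259632×10^9 km.
Transfer-ellipse semi-major axis a_t = (r₁ + r₂)/2 = (3.15656×10^8 + 1.259632×10^9)/2 = 7.87644×10^8 km.
At apoapsis, r = 1.259632×10^9 km.
Vis-viva: v = √[μ(2/r − 1/a_t)] = √[1.327×10^11 × (2/1.259632×10^9 − 1/7.87644×10^8)] = 6.498 km/s.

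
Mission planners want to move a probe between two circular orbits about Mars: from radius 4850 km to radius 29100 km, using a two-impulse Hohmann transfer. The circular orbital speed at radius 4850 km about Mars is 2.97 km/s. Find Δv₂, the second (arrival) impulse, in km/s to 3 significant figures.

Δv₂ = 0.564 km/s

From the circular-orbit relation v² = μ/r at r = 4850 km: μ = v²r = (2.97)² × 4850 = 42781.4 km³/s².
The Hohmann ellipse has a_t = (r₁ + r₂)/2 = 16975 km.
Circular speed at r = 29100 km: v_c = √(μ/r) = 1.2125 km/s.
Transfer-orbit speed at the same r (vis-viva, a = a_t): v_t = √[μ(2/r − 1/a_t)] = 0.64811 km/s.
Δv₂ = |v_t − v_c| = |0.64811 − 1.2125| = 0.5644 km/s.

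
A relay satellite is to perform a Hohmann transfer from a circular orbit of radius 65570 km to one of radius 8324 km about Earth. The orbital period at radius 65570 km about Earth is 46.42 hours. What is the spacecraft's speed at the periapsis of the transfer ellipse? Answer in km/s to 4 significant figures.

From Kepler's third law T² = 4π²r³/μ at r = 65570 km, T = 46.42 hours = 46.42 × 3600 s = 1.67112×10^5 s: μ = 4π²r³/T² = 3.98529×10^5 km³/s².
Semi-major axis of the transfer orbit: a_t = (65570 + 8324)/2 = 36947 km.
The periapsis of the transfer ellipse is at r = 8324 km.
Vis-viva: v = √[μ(2/r − 1/a_t)] = √[3.98529×10^5 × (2/8324 − 1/36947)] = 9.218 km/s.

v = 9.218 km/s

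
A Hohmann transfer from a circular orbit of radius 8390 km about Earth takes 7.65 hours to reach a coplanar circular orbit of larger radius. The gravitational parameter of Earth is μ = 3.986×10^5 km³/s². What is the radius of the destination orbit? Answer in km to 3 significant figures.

Transfer time t = 7.65 hours = 27540 s, and t = π√(a_t³/μ).
So a_t = (μ t²/π²)^(1/3) = (3.986×10^5 × (27540)² / π²)^(1/3) = 31289 km.
Since a_t = (r₁ + r₂)/2, r₂ = 2a_t − r₁ = 2×31289 − 8390 = 54188 km.

r₂ = 54200 km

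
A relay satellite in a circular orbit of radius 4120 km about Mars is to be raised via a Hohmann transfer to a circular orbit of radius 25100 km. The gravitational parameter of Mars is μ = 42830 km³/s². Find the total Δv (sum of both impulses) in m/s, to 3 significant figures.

Δv = 1610 m/s

Semi-major axis of the transfer orbit: a_t = (4120 + 25100)/2 = 14610 km.
Circular speed at r₁: v₁ = √(μ/r₁) = √(42830/4120) = 3.22423 km/s.
On the transfer ellipse at r₁, vis-viva gives v_p = √[μ(2/r₁ − 1/a_t)] = 4.22607 km/s.
First burn Δv₁ = |v_p − v₁| = 1.0018 km/s.
At r₂, v₂ = √(μ/r₂) = 1.30628 km/s.
Transfer-orbit speed at r₂: v_a = √[μ(2/r₂ − 1/a_t)] = 0.693682 km/s.
Second burn Δv₂ = |v₂ − v_a| = 0.61260 km/s.
Δv = Δv₁ + Δv₂ = 1.0018 + 0.61260 = 1.614 km/s.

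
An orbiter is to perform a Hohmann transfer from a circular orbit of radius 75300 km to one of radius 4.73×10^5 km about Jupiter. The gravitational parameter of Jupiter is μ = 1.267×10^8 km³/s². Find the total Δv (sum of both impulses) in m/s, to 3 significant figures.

Δv = 20600 m/s

Transfer-ellipse semi-major axis a_t = (r₁ + r₂)/2 = (75300 + 4.730×10^5)/2 = 2.7415×10^5 km.
Circular speed at r₁: v₁ = √(μ/r₁) = √(1.267×10^8/75300) = 41.02 km/s.
On the transfer ellipse at r₁, v² = μ(2/r − 1/a) gives v_p = √[μ(2/r₁ − 1/a_t)] = 53.88 km/s.
First burn Δv₁ = |v_p − v₁| = 12.86 km/s.
Circular speed at r₂: v₂ = √(μ/r₂) = 16.3666 km/s.
Transfer-orbit speed at r₂: v_a = √[μ(2/r₂ − 1/a_t)] = 8.57751 km/s.
Second burn Δv₂ = |v₂ − v_a| = 7.789 km/s.
Total Δv = Δv₁ + Δv₂ = 20.65 km/s.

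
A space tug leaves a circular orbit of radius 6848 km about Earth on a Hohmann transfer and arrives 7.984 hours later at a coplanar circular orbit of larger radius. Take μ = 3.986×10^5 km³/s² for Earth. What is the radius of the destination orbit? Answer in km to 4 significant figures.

Transfer time t = 7.984 hours = 28742.4 s, and t = π√(a_t³/μ).
So a_t = (μ t²/π²)^(1/3) = (3.986×10^5 × (28742.4)² / π²)^(1/3) = 32193 km.
Since a_t = (r₁ + r₂)/2, r₂ = 2a_t − r₁ = 2×32193 − 6848 = 57538 km.

r₂ = 57540 km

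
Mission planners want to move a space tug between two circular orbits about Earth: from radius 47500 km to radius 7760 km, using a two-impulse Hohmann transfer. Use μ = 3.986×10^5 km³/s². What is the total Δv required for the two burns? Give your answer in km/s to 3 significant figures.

Δv = 3.59 km/s

Semi-major axis of the transfer orbit: a_t = (47500 + 7760)/2 = 27630 km.
At r₁ the circular-orbit speed is v₁ = √(μ/r₁) = 2.897 km/s.
Transfer-orbit speed at r₁ (vis-viva equation): v_a = √[μ(2/r₁ − 1/a_t)] = 1.535 km/s.
First burn Δv₁ = |v_a − v₁| = 1.362 km/s.
At r₂, v₂ = √(μ/r₂) = 7.167 km/s.
Transfer-orbit speed at r₂: v_p = √[μ(2/r₂ − 1/a_t)] = 9.397 km/s.
Second burn Δv₂ = |v₂ − v_p| = 2.230 km/s.
Total Δv = Δv₁ + Δv₂ = 3.592 km/s.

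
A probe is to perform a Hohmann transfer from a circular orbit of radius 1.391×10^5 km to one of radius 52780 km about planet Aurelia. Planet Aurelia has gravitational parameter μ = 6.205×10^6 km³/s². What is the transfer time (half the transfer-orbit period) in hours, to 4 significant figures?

Transfer-ellipse semi-major axis a_t = (r₁ + r₂)/2 = (1.391×10^5 + 52780)/2 = 95940 km.
Transfer time t = π√(a_t³/μ) = π√((95940)³ / 6.205×10^6) = 37480 s.
Converting: 37480 s ÷ 3600 s/hour = 10.41 hours.

t = 10.41 hours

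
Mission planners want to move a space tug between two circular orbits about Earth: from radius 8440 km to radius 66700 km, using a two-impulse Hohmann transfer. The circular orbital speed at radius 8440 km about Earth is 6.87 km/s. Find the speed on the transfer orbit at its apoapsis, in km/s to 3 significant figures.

From the circular-orbit relation v² = μ/r at r = 8440 km: μ = v²r = (6.87)² × 8440 = 3.98342×10^5 km³/s².
Transfer-ellipse semi-major axis a_t = (r₁ + r₂)/2 = (8440 + 66700)/2 = 37570 km.
The apoapsis of the transfer ellipse is at r = 66700 km.
Applying v² = μ(2/r − 1/a_t): v = 1.158 km/s.

v = 1.16 km/s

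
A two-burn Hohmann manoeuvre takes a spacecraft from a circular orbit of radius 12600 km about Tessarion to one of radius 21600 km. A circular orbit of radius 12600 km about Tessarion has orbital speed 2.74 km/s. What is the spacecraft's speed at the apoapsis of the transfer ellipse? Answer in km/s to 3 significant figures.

From the circular-orbit relation v² = μ/r at r = 12600 km: μ = v²r = (2.74)² × 12600 = 94595.8 km³/s².
Semi-major axis of the transfer orbit: a_t = (12600 + 21600)/2 = 17100 km.
At apoapsis, r = 21600 km.
From the vis-viva equation, v = √[μ(2/r − 1/a_t)] = 1.796 km/s.

v = 1.80 km/s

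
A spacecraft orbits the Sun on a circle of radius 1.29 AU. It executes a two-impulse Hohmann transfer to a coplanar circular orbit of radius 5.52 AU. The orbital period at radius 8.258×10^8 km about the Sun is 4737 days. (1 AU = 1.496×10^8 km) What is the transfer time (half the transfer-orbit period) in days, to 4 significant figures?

From Kepler's third law T² = 4π²r³/μ at r = 8.258×10^8 km, T = 4737 days = 4737 × 86400 s = 4.092768×10^8 s: μ = 4π²r³/T² = 1.32724×10^11 km³/s².
In km: r₁ = 1.29 × 1.496×10^8 = 1.92984×10^8 km; r₂ = 5.52 × 1.496×10^8 = 8.25792×10^8 km.
The Hohmann ellipse has a_t = (r₁ + r₂)/2 = 5.09388×10^8 km.
By Kepler's third law the transfer-orbit period is T = 2π√(a_t³/μ), so t = T/2 = 9.914×10^7 s.
Converting: 9.914×10^7 s ÷ 86400 s/day = 1147 days.

t = 1147 days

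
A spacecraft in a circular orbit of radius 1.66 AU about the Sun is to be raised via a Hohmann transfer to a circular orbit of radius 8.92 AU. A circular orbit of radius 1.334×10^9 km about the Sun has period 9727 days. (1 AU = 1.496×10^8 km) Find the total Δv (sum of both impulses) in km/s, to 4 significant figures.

Δv = 11.29 km/s

From Kepler's third law T² = 4π²r³/μ at r = 1.334×10^9 km, T = 9727 days = 9727 × 86400 s = 8.404128×10^8 s: μ = 4π²r³/T² = 1.32691×10^11 km³/s².
In km: r₁ = 1.66 × 1.496×10^8 = 2.48336×10^8 km; r₂ = 8.92 × 1.496×10^8 = 1.334432×10^9 km.
The Hohmann ellipse has a_t = (r₁ + r₂)/2 = 7.91384×10^8 km.
Circular speed at r₁: v₁ = √(μ/r₁) = √(1.32691×10^11/2.48336×10^8) = 23.115 km/s.
On the transfer ellipse at r₁, vis-viva equation gives v_p = √[μ(2/r₁ − 1/a_t)] = 30.016 km/s.
First burn Δv₁ = |v_p − v₁| = 6.901 km/s.
Circular speed at r₂: v₂ = √(μ/r₂) = 9.972 km/s.
Transfer-orbit speed at r₂: v_a = √[μ(2/r₂ − 1/a_t)] = 5.586 km/s.
Second burn Δv₂ = |v₂ − v_a| = 4.386 km/s.
Total Δv = Δv₁ + Δv₂ = 11.29 km/s.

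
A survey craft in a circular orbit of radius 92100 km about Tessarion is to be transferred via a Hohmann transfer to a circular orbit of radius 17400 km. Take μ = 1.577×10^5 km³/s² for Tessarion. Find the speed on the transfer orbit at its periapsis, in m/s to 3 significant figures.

v = 3900 m/s

Transfer-ellipse semi-major axis a_t = (r₁ + r₂)/2 = (92100 + 17400)/2 = 54750 km.
At periapsis, r = 17400 km.
Applying v² = μ(2/r − 1/a_t): v = 3.905 km/s.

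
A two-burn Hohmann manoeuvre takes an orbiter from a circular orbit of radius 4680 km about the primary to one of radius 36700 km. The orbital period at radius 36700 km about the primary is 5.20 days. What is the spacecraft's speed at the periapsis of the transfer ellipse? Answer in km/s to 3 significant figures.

From Kepler's third law T² = 4π²r³/μ at r = 36700 km, T = 5.20 days = 5.20 × 86400 s = 4.4928×10^5 s: μ = 4π²r³/T² = 9667.71 km³/s².
The Hohmann ellipse has a_t = (r₁ + r₂)/2 = 20690 km.
The periapsis of the transfer ellipse is at r = 4680 km.
Vis-viva: v = √[μ(2/r − 1/a_t)] = √[9667.71 × (2/4680 − 1/20690)] = 1.914 km/s.

v = 1.91 km/s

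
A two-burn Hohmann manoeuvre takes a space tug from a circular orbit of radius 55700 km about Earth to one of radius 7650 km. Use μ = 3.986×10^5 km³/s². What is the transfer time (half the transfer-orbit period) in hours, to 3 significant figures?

t = 7.79 hours

The Hohmann ellipse has a_t = (r₁ + r₂)/2 = 31675 km.
By Kepler's third law the transfer-orbit period is T = 2π√(a_t³/μ), so t = T/2 = 28050 s.
Converting: 28050 s ÷ 3600 s/hour = 7.79 hours.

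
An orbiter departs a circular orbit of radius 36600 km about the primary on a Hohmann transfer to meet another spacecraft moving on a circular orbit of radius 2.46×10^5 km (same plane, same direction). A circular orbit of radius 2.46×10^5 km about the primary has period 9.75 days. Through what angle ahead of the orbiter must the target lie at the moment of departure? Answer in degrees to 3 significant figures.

φ = 102°

From Kepler's third law T² = 4π²r³/μ at r = 2.46×10^5 km, T = 9.75 days = 9.75 × 86400 s = 8.424×10^5 s: μ = 4π²r³/T² = 8.28187×10^5 km³/s².
Transfer-ellipse semi-major axis a_t = (r₁ + r₂)/2 = (36600 + 2.460×10^5)/2 = 1.413×10^5 km.
The half-period of the transfer ellipse is t = π√(a_t³/μ) = 1.8336×10^5 s.
The target's mean motion on its circular orbit is ω₂ = √(μ/r₂³) = 7.4587×10^-6 rad/s.
Angle swept by the target during transfer: ω₂·t = 1.3676 rad = 78.36°.
The orbiter traverses 180° on the transfer ellipse, so the target must lead by 180° − 78.36° = 102°.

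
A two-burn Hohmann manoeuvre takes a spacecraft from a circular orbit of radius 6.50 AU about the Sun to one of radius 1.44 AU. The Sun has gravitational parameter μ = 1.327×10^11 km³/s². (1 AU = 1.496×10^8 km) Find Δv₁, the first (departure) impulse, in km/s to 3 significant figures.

In km: r₁ = 6.50 × 1.496×10^8 = 9.724×10^8 km; r₂ = 1.44 × 1.496×10^8 = 2.15424×10^8 km.
Semi-major axis of the transfer orbit: a_t = (9.724×10^8 + 2.15424×10^8)/2 = 5.93912×10^8 km.
Circular speed at r = 9.724×10^8 km: v_c = √(μ/r) = 11.682 km/s.
Transfer-orbit speed at the same r (vis-viva, a = a_t): v_t = √[μ(2/r − 1/a_t)] = 7.0356 km/s.
Δv₁ = |v_t − v_c| = |7.0356 − 11.682| = 4.646 km/s.

Δv₁ = 4.65 km/s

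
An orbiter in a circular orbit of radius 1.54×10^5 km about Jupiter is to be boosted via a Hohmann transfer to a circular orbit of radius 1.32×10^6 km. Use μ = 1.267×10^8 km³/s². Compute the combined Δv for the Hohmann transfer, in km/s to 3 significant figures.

The Hohmann ellipse has a_t = (r₁ + r₂)/2 = 7.370×10^5 km.
At r₁ the circular-orbit speed is v₁ = √(μ/r₁) = 28.683 km/s.
Transfer-orbit speed at r₁ (vis-viva equation): v_p = √[μ(2/r₁ − 1/a_t)] = 38.387 km/s.
First burn Δv₁ = |v_p − v₁| = 9.704 km/s.
Circular speed at r₂: v₂ = √(μ/r₂) = 9.797 km/s.
Transfer-orbit speed at r₂: v_a = √[μ(2/r₂ − 1/a_t)] = 4.478 km/s.
Second burn Δv₂ = |v₂ − v_a| = 5.319 km/s.
Δv = Δv₁ + Δv₂ = 9.704 + 5.319 = 15.02 km/s.

Δv = 15.0 km/s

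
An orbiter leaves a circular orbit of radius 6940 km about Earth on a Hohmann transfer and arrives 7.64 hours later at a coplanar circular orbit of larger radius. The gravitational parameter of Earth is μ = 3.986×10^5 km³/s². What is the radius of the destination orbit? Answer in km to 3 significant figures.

r₂ = 55600 km

Transfer time t = 7.64 hours = 27504 s, and t = π√(a_t³/μ).
So a_t = (μ t²/π²)^(1/3) = (3.986×10^5 × (27504)² / π²)^(1/3) = 31261 km.
Since a_t = (r₁ + r₂)/2, r₂ = 2a_t − r₁ = 2×31261 − 6940 = 55582 km.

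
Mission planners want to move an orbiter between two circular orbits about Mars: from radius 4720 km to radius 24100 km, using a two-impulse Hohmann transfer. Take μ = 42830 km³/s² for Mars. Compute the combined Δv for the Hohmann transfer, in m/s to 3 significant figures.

The Hohmann ellipse has a_t = (r₁ + r₂)/2 = 14410 km.
At r₁ the circular-orbit speed is v₁ = √(μ/r₁) = 3.0123 km/s.
Transfer-orbit speed at r₁ (vis-viva): v_p = √[μ(2/r₁ − 1/a_t)] = 3.8956 km/s.
First burn Δv₁ = |v_p − v₁| = 0.8833 km/s.
Circular speed at r₂: v₂ = √(μ/r₂) = 1.3331 km/s.
Transfer-orbit speed at r₂: v_a = √[μ(2/r₂ − 1/a_t)] = 0.76296 km/s.
Second burn Δv₂ = |v₂ − v_a| = 0.5701 km/s.
Total Δv = Δv₁ + Δv₂ = 1.453 km/s.

Δv = 1450 m/s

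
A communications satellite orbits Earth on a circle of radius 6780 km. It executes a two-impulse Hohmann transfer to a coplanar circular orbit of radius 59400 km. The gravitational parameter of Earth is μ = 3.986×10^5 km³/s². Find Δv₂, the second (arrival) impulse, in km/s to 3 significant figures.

Transfer-ellipse semi-major axis a_t = (r₁ + r₂)/2 = (6780 + 59400)/2 = 33090 km.
Circular speed at r = 59400 km: v_c = √(μ/r) = 2.5905 km/s.
Transfer-orbit speed at the same r (vis-viva, a = a_t): v_t = √[μ(2/r − 1/a_t)] = 1.1726 km/s.
Δv₂ = |v_t − v_c| = |1.1726 − 2.5905| = 1.418 km/s.

Δv₂ = 1.42 km/s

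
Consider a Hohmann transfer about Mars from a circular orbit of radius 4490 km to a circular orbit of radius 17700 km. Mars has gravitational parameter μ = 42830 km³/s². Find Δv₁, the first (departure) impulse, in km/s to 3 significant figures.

Δv₁ = 0.812 km/s

Transfer-ellipse semi-major axis a_t = (r₁ + r₂)/2 = (4490 + 17700)/2 = 11095 km.
Circular speed at r = 4490 km: v_c = √(μ/r) = 3.0885 km/s.
Vis-viva on the transfer ellipse at r = 4490 km gives v_t = √[μ(2/r − 1/a_t)] = 3.9010 km/s.
Δv₁ = |v_t − v_c| = |3.9010 − 3.0885| = 0.8125 km/s.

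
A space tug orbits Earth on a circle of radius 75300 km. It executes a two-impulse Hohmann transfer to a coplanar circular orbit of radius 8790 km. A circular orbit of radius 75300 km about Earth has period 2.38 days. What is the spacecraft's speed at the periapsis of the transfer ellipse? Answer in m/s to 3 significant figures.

From Kepler's third law T² = 4π²r³/μ at r = 75300 km, T = 2.38 days = 2.38 × 86400 s = 2.05632×10^5 s: μ = 4π²r³/T² = 3.98624×10^5 km³/s².
The Hohmann ellipse has a_t = (r₁ + r₂)/2 = 42045 km.
At periapsis, r = 8790 km.
Applying v² = μ(2/r − 1/a_t): v = 9.012 km/s.

v = 9010 m/s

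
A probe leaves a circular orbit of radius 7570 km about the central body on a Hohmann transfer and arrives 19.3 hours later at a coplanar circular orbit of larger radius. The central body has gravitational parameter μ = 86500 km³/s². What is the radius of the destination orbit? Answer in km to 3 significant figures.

r₂ = 62100 km

Transfer time t = 19.3 hours = 69480 s, and t = π√(a_t³/μ).
So a_t = (μ t²/π²)^(1/3) = (86500 × (69480)² / π²)^(1/3) = 34845 km.
Since a_t = (r₁ + r₂)/2, r₂ = 2a_t − r₁ = 2×34845 − 7570 = 62120 km.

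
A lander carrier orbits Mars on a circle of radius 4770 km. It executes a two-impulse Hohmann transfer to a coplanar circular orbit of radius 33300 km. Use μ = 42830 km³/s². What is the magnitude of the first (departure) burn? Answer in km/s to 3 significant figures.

Transfer-ellipse semi-major axis a_t = (r₁ + r₂)/2 = (4770 + 33300)/2 = 19035 km.
Circular speed at r = 4770 km: v_c = √(μ/r) = 2.9965 km/s.
Vis-viva on the transfer ellipse at r = 4770 km gives v_t = √[μ(2/r − 1/a_t)] = 3.9633 km/s.
Δv₁ = |v_t − v_c| = |3.9633 − 2.9965| = 0.9668 km/s.

Δv₁ = 0.967 km/s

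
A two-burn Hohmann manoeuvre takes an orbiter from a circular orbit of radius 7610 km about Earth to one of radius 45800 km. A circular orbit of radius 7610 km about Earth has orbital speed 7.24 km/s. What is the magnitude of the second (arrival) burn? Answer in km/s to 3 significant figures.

From the circular-orbit relation v² = μ/r at r = 7610 km: μ = v²r = (7.24)² × 7610 = 3.98898×10^5 km³/s².
Semi-major axis of the transfer orbit: a_t = (7610 + 45800)/2 = 26705 km.
Circular speed at r = 45800 km: v_c = √(μ/r) = 2.951 km/s.
Transfer-orbit speed at the same r (vis-viva, a = a_t): v_t = √[μ(2/r − 1/a_t)] = 1.575 km/s.
Δv₂ = |v_t − v_c| = |1.575 − 2.951| = 1.376 km/s.

Δv₂ = 1.38 km/s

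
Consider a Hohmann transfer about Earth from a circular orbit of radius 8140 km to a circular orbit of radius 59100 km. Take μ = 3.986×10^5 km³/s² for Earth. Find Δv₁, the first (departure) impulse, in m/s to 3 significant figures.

Δv₁ = 2280 m/s

Transfer-ellipse semi-major axis a_t = (r₁ + r₂)/2 = (8140 + 59100)/2 = 33620 km.
On the circular orbit at r = 8140 km, v_c = √(μ/r) = 6.998 km/s.
Vis-viva on the transfer ellipse at r = 8140 km gives v_t = √[μ(2/r − 1/a_t)] = 9.278 km/s.
Δv₁ = |v_t − v_c| = |9.278 − 6.998| = 2.280 km/s.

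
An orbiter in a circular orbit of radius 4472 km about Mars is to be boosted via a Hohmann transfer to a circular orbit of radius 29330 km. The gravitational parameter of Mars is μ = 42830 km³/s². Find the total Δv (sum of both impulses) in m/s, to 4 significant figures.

Semi-major axis of the transfer orbit: a_t = (4472 + 29330)/2 = 16901 km.
At r₁ the circular-orbit speed is v₁ = √(μ/r₁) = 3.0947 km/s.
Transfer-orbit speed at r₁ (v² = μ(2/r − 1/a)): v_p = √[μ(2/r₁ − 1/a_t)] = 4.0768 km/s.
First burn Δv₁ = |v_p − v₁| = 0.9821 km/s.
Circular speed at r₂: v₂ = √(μ/r₂) = 1.2084 km/s.
Transfer-orbit speed at r₂: v_a = √[μ(2/r₂ − 1/a_t)] = 0.62160 km/s.
Second burn Δv₂ = |v₂ − v_a| = 0.5868 km/s.
Δv = Δv₁ + Δv₂ = 0.9821 + 0.5868 = 1.569 km/s.

Δv = 1569 m/s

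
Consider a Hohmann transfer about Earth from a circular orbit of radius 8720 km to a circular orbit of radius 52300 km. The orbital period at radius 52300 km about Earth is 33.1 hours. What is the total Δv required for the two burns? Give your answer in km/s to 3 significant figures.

Δv = 3.37 km/s

From Kepler's third law T² = 4π²r³/μ at r = 52300 km, T = 33.1 hours = 33.1 × 3600 s = 1.1916×10^5 s: μ = 4π²r³/T² = 3.97744×10^5 km³/s².
Transfer-ellipse semi-major axis a_t = (r₁ + r₂)/2 = (8720 + 52300)/2 = 30510 km.
At r₁ the circular-orbit speed is v₁ = √(μ/r₁) = 6.7537 km/s.
On the transfer ellipse at r₁, vis-viva gives v_p = √[μ(2/r₁ − 1/a_t)] = 8.8425 km/s.
First burn Δv₁ = |v_p − v₁| = 2.089 km/s.
At r₂, v₂ = √(μ/r₂) = 2.7577 km/s.
Transfer-orbit speed at r₂: v_a = √[μ(2/r₂ − 1/a_t)] = 1.4743 km/s.
Second burn Δv₂ = |v₂ − v_a| = 1.283 km/s.
Δv = Δv₁ + Δv₂ = 2.089 + 1.283 = 3.372 km/s.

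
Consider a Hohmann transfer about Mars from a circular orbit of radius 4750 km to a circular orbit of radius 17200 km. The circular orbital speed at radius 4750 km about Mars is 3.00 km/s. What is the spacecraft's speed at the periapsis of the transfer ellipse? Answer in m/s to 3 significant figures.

v = 3760 m/s

From the circular-orbit relation v² = μ/r at r = 4750 km: μ = v²r = (3.00)² × 4750 = 42750.0 km³/s².
The Hohmann ellipse has a_t = (r₁ + r₂)/2 = 10975 km.
The periapsis of the transfer ellipse is at r = 4750 km.
From the vis-viva equation, v = √[μ(2/r − 1/a_t)] = 3.756 km/s.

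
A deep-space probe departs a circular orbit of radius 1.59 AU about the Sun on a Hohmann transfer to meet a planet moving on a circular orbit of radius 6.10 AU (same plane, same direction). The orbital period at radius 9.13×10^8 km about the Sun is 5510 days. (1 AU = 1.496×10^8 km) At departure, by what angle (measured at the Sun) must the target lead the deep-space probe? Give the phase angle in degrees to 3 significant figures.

From Kepler's third law T² = 4π²r³/μ at r = 9.13×10^8 km, T = 5510 days = 5510 × 86400 s = 4.76064×10^8 s: μ = 4π²r³/T² = 1.32569×10^11 km³/s².
In km: r₁ = 1.59 × 1.496×10^8 = 2.37864×10^8 km; r₂ = 6.10 × 1.496×10^8 = 9.1256×10^8 km.
Semi-major axis of the transfer orbit: a_t = (2.37864×10^8 + 9.1256×10^8)/2 = 5.75212×10^8 km.
Transfer time t = π√(a_t³/μ) = 1.19034×10^8 s.
The target's mean motion on its circular orbit is ω₂ = √(μ/r₂³) = 1.32077×10^-8 rad/s.
Angle swept by the target during transfer: ω₂·t = 1.5722 rad = 90.08°.
The deep-space probe traverses 180° on the transfer ellipse, so the target must lead by 180° − 90.08° = 89.9°.

φ = 89.9°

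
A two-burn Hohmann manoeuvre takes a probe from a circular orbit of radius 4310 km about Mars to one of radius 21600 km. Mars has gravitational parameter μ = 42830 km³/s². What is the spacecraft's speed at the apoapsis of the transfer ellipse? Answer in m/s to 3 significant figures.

v = 812 m/s

Semi-major axis of the transfer orbit: a_t = (4310 + 21600)/2 = 12955 km.
At apoapsis, r = 21600 km.
Vis-viva: v = √[μ(2/r − 1/a_t)] = √[42830 × (2/21600 − 1/12955)] = 0.8122 km/s.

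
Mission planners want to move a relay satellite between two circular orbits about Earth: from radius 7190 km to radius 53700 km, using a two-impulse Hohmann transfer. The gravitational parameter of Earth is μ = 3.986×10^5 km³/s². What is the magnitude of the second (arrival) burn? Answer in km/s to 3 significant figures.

Δv₂ = 1.40 km/s

Transfer-ellipse semi-major axis a_t = (r₁ + r₂)/2 = (7190 + 53700)/2 = 30445 km.
Circular speed at r = 53700 km: v_c = √(μ/r) = 2.724 km/s.
Vis-viva on the transfer ellipse at r = 53700 km gives v_t = √[μ(2/r − 1/a_t)] = 1.324 km/s.
Δv₂ = |v_t − v_c| = |1.324 − 2.724| = 1.400 km/s.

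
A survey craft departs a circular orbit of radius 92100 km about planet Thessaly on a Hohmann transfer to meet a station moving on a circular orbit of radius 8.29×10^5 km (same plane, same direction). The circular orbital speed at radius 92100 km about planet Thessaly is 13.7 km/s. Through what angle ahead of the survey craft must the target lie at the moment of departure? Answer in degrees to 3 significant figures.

From the circular-orbit relation v² = μ/r at r = 92100 km: μ = v²r = (13.7)² × 92100 = 1.72862×10^7 km³/s².
The Hohmann ellipse has a_t = (r₁ + r₂)/2 = 4.6055×10^5 km.
Transfer time t = π√(a_t³/μ) = 2.36165×10^5 s.
The target's mean motion on its circular orbit is ω₂ = √(μ/r₂³) = 5.50831×10^-6 rad/s.
Angle swept by the target during transfer: ω₂·t = 1.30087 rad = 74.53°.
Arrival is 180° from departure on the ellipse, so φ = 180° − 74.53° = 105°.

φ = 105°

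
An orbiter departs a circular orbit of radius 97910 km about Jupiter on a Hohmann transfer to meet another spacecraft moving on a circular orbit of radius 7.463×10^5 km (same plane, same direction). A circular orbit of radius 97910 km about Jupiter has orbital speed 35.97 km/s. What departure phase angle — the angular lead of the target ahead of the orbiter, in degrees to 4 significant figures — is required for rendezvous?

φ = 103.4°

From the circular-orbit relation v² = μ/r at r = 97910 km: μ = v²r = (35.97)² × 97910 = 1.26680×10^8 km³/s².
Transfer-ellipse semi-major axis a_t = (r₁ + r₂)/2 = (97910 + 7.463×10^5)/2 = 4.22105×10^5 km.
Transfer time t = π√(a_t³/μ) = 76546.7 s.
Target angular speed ω₂ = √(μ/r₂³) = 1.74576×10^-5 rad/s.
Angle swept by the target during transfer: ω₂·t = 1.33632 rad = 76.57°.
The orbiter traverses 180° on the transfer ellipse, so the target must lead by 180° − 76.57° = 103.4°.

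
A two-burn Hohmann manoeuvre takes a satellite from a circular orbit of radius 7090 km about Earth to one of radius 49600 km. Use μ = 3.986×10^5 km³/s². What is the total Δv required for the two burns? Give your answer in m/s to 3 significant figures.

Δv = 3840 m/s

Transfer-ellipse semi-major axis a_t = (r₁ + r₂)/2 = (7090 + 49600)/2 = 28345 km.
At r₁ the circular-orbit speed is v₁ = √(μ/r₁) = 7.498 km/s.
On the transfer ellipse at r₁, vis-viva equation gives v_p = √[μ(2/r₁ − 1/a_t)] = 9.919 km/s.
First burn Δv₁ = |v_p − v₁| = 2.421 km/s.
At r₂, v₂ = √(μ/r₂) = 2.835 km/s.
Transfer-orbit speed at r₂: v_a = √[μ(2/r₂ − 1/a_t)] = 1.418 km/s.
Second burn Δv₂ = |v₂ − v_a| = 1.417 km/s.
Δv = Δv₁ + Δv₂ = 2.421 + 1.417 = 3.838 km/s.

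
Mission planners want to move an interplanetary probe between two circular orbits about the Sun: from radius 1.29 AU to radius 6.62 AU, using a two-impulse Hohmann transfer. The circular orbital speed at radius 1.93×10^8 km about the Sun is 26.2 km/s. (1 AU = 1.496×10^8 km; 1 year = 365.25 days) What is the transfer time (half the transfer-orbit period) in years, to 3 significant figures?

t = 3.94 years

From the circular-orbit relation v² = μ/r at r = 1.93×10^8 km: μ = v²r = (26.2)² × 1.93×10^8 = 1.32483×10^11 km³/s².
In km: r₁ = 1.29 × 1.496×10^8 = 1.92984×10^8 km; r₂ = 6.62 × 1.496×10^8 = 9.90352×10^8 km.
The Hohmann ellipse has a_t = (r₁ + r₂)/2 = 5.91668×10^8 km.
Half the transfer-orbit period gives t = π√(a_t³/μ) = 1.242×10^8 s.
Converting: 1.242×10^8 s ÷ 3.15576×10^7 s/year (365.25 × 86400) = 3.94 years.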